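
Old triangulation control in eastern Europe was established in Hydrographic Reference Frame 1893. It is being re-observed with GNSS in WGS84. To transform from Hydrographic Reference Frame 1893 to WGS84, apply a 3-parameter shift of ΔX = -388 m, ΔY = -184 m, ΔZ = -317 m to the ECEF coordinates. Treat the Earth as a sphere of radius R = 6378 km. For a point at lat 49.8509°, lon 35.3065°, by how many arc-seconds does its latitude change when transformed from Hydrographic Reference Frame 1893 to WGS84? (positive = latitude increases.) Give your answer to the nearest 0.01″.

Δφ = 3.85″

sin φ = 0.764369, cos φ = 0.644779, sin λ = 0.577950, cos λ = 0.816072.
North component: ΔN = −sin φ cos λ·ΔX − sin φ sin λ·ΔY + cos φ·ΔZ = −(0.764369)(0.816072)(-388) − (0.764369)(0.577950)(-184) + (0.644779)(-317) = 118.92 m.
1° of latitude spans πR/180 = 111317 m, so Δφ = 118.92 / 111317 × 3600 = 3.846″.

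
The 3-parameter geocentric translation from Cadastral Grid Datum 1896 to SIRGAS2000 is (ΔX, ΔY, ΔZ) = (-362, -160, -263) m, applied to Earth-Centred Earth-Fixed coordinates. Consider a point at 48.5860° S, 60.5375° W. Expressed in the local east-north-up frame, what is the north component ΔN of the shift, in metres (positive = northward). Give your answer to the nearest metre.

ΔN = -203 m

At φ = -48.5860°, λ = -60.5375°: sin φ = -0.749949, cos φ = 0.661495, sin λ = -0.870678, cos λ = 0.491854.
ΔN = −sin φ cos λ·ΔX − sin φ sin λ·ΔY + cos φ·ΔZ = −(-0.749949)(0.491854)(-362) − (-0.749949)(-0.870678)(-160) + (0.661495)(-263) = -203.03 m.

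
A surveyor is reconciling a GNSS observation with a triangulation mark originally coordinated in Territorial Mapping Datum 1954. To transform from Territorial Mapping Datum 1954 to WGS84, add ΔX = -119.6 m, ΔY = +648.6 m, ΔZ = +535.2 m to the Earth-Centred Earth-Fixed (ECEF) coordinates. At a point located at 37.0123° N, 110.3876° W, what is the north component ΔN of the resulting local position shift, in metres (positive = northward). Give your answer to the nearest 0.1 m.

At φ = 37.0123°, λ = -110.3876°: sin φ = 0.601986, cos φ = 0.798506, sin λ = -0.937357, cos λ = -0.348369.
ΔN = −sin φ cos λ·ΔX − sin φ sin λ·ΔY + cos φ·ΔZ = −(0.601986)(-0.348369)(-119.6) − (0.601986)(-0.937357)(648.6) + (0.798506)(535.2) = 768.27 m.

ΔN = 768.3 m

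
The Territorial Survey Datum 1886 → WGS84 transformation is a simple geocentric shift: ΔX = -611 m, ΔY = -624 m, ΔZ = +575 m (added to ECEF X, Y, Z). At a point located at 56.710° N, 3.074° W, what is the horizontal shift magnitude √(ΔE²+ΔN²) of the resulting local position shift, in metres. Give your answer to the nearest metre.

At φ = 56.710°, λ = -3.074°: sin φ = 0.835903, cos φ = 0.548877, sin λ = -0.053626, cos λ = 0.998561.
ΔE = −sin λ·ΔX + cos λ·ΔY = −(-0.053626)·(-611) + (0.998561)·(-624) = -655.87 m.
ΔN = −sin φ cos λ·ΔX − sin φ sin λ·ΔY + cos φ·ΔZ = −(0.835903)(0.998561)(-611) − (0.835903)(-0.053626)(-624) + (0.548877)(575) = 797.63 m.
Horizontal magnitude = √(ΔE² + ΔN²) = √((-655.87)² + 797.63²) = 1032.66 m.

1033 m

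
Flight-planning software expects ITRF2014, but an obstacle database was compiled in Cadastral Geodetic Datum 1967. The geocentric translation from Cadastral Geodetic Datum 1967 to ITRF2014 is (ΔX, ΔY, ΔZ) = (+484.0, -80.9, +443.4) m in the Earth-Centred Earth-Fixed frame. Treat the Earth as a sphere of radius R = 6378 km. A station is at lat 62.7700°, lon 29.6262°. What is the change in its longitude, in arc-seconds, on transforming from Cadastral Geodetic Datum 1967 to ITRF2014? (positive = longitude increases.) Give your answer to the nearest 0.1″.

sin φ = 0.889177, cos φ = 0.457564, sin λ = 0.494339, cos λ = 0.869269.
East component: ΔE = −sin λ·ΔX + cos λ·ΔY = −(0.494339)(484.0) + (0.869269)(-80.9) = -309.58 m.
1° of latitude spans πR/180 = 111317 m; at latitude φ, 1° of longitude spans that × cos φ = 50934.6 m, so Δλ = -309.58 / 50934.6 × 3600 = -21.881″.

Δλ = -21.9″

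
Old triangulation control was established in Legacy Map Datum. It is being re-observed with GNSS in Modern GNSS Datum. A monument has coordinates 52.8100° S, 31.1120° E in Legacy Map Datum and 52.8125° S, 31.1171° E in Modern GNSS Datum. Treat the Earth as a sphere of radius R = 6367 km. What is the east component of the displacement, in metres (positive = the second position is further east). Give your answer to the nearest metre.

Δφ = -52.8125° − -52.8100° = -0.0025°; Δλ = 31.1171° − 31.1120° = +0.0051°.
1° along a meridian = πR/180 = 111125 m.
ΔN = Δφ × 111125 = -277.8 m; ΔE = Δλ × 111125 × cos(-52.8100°) = +0.0051 × 111125 × 0.604460 = 342.6 m.

ΔE = 343 m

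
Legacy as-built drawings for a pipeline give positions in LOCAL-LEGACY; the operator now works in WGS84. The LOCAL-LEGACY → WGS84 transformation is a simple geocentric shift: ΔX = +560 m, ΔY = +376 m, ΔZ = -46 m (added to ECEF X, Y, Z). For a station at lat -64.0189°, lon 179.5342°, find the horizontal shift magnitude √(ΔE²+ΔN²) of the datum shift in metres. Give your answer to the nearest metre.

At φ = -64.0189°, λ = 179.5342°: sin φ = -0.898939, cos φ = 0.438075, sin λ = 0.008130, cos λ = -0.999967.
ΔE = −sin λ·ΔX + cos λ·ΔY = −(0.008130)·(560) + (-0.999967)·(376) = -380.54 m.
ΔN = −sin φ cos λ·ΔX − sin φ sin λ·ΔY + cos φ·ΔZ = −(-0.898939)(-0.999967)(560) − (-0.898939)(0.008130)(376) + (0.438075)(-46) = -520.79 m.
Horizontal magnitude = √(ΔE² + ΔN²) = √((-380.54)² + (-520.79)²) = 645.01 m.

645 m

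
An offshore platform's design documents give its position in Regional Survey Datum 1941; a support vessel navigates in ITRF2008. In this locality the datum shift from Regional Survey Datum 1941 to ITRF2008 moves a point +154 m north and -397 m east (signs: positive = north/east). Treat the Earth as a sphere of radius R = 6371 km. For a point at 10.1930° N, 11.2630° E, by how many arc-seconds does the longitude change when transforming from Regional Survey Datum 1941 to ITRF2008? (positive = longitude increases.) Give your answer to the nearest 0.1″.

At latitude 10.1930°, cos φ = 0.984217.
One radian of longitude at latitude φ spans R cos φ, so Δλ = ΔE / (R cos φ) = -397.0 / (6371000 × 0.984217) = -6.3313e-05 rad = -13.059″.

Δλ = -13.1″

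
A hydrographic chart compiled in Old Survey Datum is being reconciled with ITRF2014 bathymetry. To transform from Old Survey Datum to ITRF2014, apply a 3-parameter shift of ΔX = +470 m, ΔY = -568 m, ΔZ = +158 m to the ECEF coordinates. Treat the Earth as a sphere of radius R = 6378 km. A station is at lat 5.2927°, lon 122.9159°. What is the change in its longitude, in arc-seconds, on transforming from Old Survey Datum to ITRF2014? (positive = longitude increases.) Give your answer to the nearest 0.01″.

Δλ = -2.79″

sin φ = 0.092244, cos φ = 0.995736, sin λ = 0.839469, cos λ = -0.543407.
East component: ΔE = −sin λ·ΔX + cos λ·ΔY = −(0.839469)(470) + (-0.543407)(-568) = -85.90 m.
1° of latitude spans πR/180 = 111317 m; at latitude φ, 1° of longitude spans that × cos φ = 110842.5 m, so Δλ = -85.90 / 110842.5 × 3600 = -2.790″.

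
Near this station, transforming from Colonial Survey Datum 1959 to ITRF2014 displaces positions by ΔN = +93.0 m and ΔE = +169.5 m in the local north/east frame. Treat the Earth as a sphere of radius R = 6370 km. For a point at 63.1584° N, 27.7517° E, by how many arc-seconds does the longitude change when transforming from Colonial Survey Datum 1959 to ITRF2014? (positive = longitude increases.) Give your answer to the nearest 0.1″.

Δλ = 12.2″

At latitude 63.1584°, cos φ = 0.451525.
One radian of longitude at latitude φ spans R cos φ, so Δλ = ΔE / (R cos φ) = 169.5 / (6370000 × 0.451525) = 5.8932e-05 rad = 12.156″.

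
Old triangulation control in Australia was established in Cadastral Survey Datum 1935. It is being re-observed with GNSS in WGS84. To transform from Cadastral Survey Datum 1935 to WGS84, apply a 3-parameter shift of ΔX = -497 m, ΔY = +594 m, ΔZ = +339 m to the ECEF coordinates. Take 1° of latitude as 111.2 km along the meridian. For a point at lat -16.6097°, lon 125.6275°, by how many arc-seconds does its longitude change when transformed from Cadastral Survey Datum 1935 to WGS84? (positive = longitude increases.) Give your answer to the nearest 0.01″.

sin φ = -0.285851, cos φ = 0.958274, sin λ = 0.812821, cos λ = -0.582513.
East component: ΔE = −sin λ·ΔX + cos λ·ΔY = −(0.812821)(-497) + (-0.582513)(594) = 57.96 m.
1° of latitude spans 111200 m; at latitude φ, 1° of longitude spans that × cos φ = 106560.1 m, so Δλ = 57.96 / 106560.1 × 3600 = 1.958″.

Δλ = 1.96″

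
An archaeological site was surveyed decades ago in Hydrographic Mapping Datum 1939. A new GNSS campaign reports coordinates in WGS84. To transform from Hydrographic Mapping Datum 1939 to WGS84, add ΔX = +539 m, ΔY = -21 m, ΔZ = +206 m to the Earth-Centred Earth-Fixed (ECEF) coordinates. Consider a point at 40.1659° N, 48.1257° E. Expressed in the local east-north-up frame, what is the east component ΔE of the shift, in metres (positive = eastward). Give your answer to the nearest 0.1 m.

ΔE = -415.4 m

The local east axis at (φ, λ) is (−sin λ, cos λ, 0), so ΔE = −sin(48.1257°)·539 + cos(48.1257°)·(-21) = -415.36 m.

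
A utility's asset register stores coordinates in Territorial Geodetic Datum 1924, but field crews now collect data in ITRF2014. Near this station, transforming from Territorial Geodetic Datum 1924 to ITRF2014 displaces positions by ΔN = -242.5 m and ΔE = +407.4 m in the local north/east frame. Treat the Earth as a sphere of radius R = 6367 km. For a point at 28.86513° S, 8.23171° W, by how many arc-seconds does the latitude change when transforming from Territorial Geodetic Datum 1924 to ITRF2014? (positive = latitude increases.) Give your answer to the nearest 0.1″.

Δφ = -7.9″

On a sphere of radius R, 1 rad of latitude = R, so Δφ = ΔN / R = -242.5 / 6367000 = -3.8087e-05 rad = -7.856″.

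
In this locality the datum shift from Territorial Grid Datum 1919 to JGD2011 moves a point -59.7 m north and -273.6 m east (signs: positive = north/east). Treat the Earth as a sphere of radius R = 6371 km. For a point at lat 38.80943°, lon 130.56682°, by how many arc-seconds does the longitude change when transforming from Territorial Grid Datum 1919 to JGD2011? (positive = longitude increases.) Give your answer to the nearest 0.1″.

Δλ = -11.4″

At latitude 38.80943°, cos φ = 0.779235.
One radian of longitude at latitude φ spans R cos φ, so Δλ = ΔE / (R cos φ) = -273.6 / (6371000 × 0.779235) = -5.5111e-05 rad = -11.368″.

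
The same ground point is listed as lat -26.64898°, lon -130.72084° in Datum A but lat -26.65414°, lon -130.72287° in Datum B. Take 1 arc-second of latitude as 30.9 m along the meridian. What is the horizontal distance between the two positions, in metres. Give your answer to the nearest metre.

608 m

Δφ = -26.65414° − -26.64898° = -0.00516°; Δλ = -130.72287° − -130.72084° = -0.00203°.
1° of latitude = 3600 × 30.90 = 111240 m.
ΔN = Δφ × 111240 = -574.0 m; ΔE = Δλ × 111240 × cos(-26.64898°) = -0.00203 × 111240 × 0.893771 = -201.8 m.
Distance = √(ΔE² + ΔN²) = √((-201.8)² + (-574.0)²) = 608.4 m.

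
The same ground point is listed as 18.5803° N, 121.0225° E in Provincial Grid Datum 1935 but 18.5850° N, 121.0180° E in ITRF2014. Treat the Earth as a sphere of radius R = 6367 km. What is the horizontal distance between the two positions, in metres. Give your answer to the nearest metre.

705 m

Δφ = 18.5850° − 18.5803° = +0.0047°; Δλ = 121.0180° − 121.0225° = -0.0045°.
1° along a meridian = πR/180 = 111125 m.
ΔN = Δφ × 111125 = 522.3 m; ΔE = Δλ × 111125 × cos(18.5803°) = -0.0045 × 111125 × 0.947878 = -474.0 m.
Distance = √(ΔE² + ΔN²) = √((-474.0)² + 522.3²) = 705.3 m.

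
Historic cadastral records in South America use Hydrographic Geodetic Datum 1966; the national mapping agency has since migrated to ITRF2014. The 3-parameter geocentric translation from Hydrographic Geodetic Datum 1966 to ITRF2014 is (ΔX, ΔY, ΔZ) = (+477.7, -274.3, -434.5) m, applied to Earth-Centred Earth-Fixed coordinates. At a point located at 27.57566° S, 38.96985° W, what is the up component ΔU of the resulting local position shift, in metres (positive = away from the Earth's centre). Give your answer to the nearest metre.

The local up (radial) axis is (cos φ cos λ, cos φ sin λ, sin φ), giving ΔU = 329.210 + 152.913 + 201.139 = 683.26 m.

ΔU = 683 m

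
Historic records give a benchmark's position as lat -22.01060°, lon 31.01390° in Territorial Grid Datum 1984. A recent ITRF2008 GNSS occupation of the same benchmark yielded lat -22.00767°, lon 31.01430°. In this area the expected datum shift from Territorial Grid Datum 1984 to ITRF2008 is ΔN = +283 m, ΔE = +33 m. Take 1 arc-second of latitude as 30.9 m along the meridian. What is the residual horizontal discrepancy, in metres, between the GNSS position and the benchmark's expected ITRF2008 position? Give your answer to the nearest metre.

44 m

Observed coordinate differences: Δφ = +0.00293°, Δλ = +0.00040°.
Converting to metres (1° lat = 111240 m, cos φ = 0.927115): observed ΔN = 325.9 m, observed ΔE = 41.3 m.
Subtracting the expected shift leaves a residual of 325.9 − (283) = 42.9 m north and 41.3 − (33) = 8.3 m east.
Residual distance = √(42.9² + 8.3²) = 43.7 m.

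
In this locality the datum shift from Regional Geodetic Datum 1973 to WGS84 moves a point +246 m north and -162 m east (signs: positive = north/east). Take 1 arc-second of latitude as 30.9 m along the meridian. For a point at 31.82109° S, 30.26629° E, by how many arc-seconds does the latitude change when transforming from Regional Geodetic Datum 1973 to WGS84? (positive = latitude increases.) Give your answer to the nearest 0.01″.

Δφ = 7.96″

1″ of latitude = 30.90 m, so Δφ = 246.0 / 30.90 = 7.961″.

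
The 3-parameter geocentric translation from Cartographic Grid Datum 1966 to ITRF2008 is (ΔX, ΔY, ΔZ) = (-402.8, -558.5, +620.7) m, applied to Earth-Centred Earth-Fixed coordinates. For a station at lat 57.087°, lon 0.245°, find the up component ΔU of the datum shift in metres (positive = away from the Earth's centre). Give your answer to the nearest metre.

At φ = 57.087°, λ = 0.245°: sin φ = 0.839497, cos φ = 0.543365, sin λ = 0.004276, cos λ = 0.999991.
ΔU = cos φ cos λ·ΔX + cos φ sin λ·ΔY + sin φ·ΔZ = (0.543365)(0.999991)(-402.8) + (0.543365)(0.004276)(-558.5) + (0.839497)(620.7) = 300.91 m.

ΔU = 301 m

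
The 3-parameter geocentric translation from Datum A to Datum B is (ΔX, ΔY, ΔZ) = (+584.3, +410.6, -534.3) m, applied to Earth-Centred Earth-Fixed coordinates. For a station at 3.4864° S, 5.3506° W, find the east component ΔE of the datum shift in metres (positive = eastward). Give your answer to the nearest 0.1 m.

ΔE = 463.3 m

At φ = -3.4864°, λ = -5.3506°: sin φ = -0.060812, cos φ = 0.998149, sin λ = -0.093250, cos λ = 0.995643.
ΔE = −sin λ·ΔX + cos λ·ΔY = −(-0.093250)·(584.3) + (0.995643)·(410.6) = 463.30 m.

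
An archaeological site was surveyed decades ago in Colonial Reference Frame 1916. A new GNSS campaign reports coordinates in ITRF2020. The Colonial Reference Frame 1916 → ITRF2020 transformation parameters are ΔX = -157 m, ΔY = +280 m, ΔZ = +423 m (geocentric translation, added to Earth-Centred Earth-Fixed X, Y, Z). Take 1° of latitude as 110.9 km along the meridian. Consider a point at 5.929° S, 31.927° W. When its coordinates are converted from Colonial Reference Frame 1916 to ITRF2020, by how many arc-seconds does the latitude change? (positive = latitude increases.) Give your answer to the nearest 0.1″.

sin φ = -0.103296, cos φ = 0.994651, sin λ = -0.528838, cos λ = 0.848723.
North component: ΔN = −sin φ cos λ·ΔX − sin φ sin λ·ΔY + cos φ·ΔZ = −(-0.103296)(0.848723)(-157) − (-0.103296)(-0.528838)(280) + (0.994651)(423) = 391.68 m.
1° of latitude spans 110900 m, so Δφ = 391.68 / 110900 × 3600 = 12.715″.

Δφ = 12.7″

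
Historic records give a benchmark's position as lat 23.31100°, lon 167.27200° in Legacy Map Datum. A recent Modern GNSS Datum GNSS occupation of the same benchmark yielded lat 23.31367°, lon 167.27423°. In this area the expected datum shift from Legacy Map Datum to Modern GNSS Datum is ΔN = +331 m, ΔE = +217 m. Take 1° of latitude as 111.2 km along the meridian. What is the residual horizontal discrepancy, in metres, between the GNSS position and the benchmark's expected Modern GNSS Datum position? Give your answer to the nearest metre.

36 m

Observed coordinate differences: Δφ = +0.00267°, Δλ = +0.00223°.
Converting to metres (1° lat = 111200 m, cos φ = 0.918370): observed ΔN = 296.9 m, observed ΔE = 227.7 m.
Subtracting the expected shift leaves a residual of 296.9 − (331) = -34.1 m north and 227.7 − (217) = 10.7 m east.
Residual distance = √((-34.1)² + 10.7²) = 35.7 m.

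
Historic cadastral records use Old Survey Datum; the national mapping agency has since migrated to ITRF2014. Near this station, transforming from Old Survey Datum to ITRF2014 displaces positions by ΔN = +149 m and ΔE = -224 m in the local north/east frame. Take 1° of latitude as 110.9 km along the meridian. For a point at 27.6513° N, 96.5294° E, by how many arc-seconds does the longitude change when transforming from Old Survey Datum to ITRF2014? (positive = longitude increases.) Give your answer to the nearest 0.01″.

At latitude 27.6513°, cos φ = 0.885788.
1° of longitude at this latitude = 110.9 × cos φ = 98.23 km, so Δλ = -224.0 / 98233.9 = -0.0022803° = -8.209″.

Δλ = -8.21″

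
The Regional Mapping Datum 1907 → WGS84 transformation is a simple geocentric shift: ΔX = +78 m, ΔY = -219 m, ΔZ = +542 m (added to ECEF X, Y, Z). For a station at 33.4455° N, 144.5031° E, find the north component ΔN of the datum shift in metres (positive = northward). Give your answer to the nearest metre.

The local north axis is (−sin φ cos λ, −sin φ sin λ, cos φ), giving ΔN = 35.000 + 70.086 + 452.250 = 557.34 m.

ΔN = 557 m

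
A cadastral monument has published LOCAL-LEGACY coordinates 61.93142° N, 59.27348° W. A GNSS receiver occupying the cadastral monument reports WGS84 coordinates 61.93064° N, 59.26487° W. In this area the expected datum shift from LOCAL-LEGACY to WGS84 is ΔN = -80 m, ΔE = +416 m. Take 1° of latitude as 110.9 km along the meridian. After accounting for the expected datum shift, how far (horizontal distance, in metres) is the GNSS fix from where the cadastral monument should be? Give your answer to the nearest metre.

Observed coordinate differences: Δφ = -0.00078°, Δλ = +0.00861°.
Converting to metres (1° lat = 110900 m, cos φ = 0.470528): observed ΔN = -86.5 m, observed ΔE = 449.3 m.
Subtracting the expected shift leaves a residual of -86.5 − (-80) = -6.5 m north and 449.3 − (416) = 33.3 m east.
Residual distance = √((-6.5)² + 33.3²) = 33.9 m.

34 m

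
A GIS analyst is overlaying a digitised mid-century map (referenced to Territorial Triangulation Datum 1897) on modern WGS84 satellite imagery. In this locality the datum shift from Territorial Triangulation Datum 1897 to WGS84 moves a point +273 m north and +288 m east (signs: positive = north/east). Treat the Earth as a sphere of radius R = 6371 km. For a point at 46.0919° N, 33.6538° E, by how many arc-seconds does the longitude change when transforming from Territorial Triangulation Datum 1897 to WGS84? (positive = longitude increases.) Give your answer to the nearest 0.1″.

Δλ = 13.4″

At latitude 46.0919°, cos φ = 0.693504.
One radian of longitude at latitude φ spans R cos φ, so Δλ = ΔE / (R cos φ) = 288.0 / (6371000 × 0.693504) = 6.5183e-05 rad = 13.445″.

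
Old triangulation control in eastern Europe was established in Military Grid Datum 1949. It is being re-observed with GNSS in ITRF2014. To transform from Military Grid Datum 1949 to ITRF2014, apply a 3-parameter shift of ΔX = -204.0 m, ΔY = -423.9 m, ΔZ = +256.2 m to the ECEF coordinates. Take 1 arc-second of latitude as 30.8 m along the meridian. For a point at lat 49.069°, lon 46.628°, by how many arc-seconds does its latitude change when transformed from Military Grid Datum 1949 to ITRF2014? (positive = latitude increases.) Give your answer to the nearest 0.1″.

sin φ = 0.755499, cos φ = 0.655150, sin λ = 0.726910, cos λ = 0.686732.
North component: ΔN = −sin φ cos λ·ΔX − sin φ sin λ·ΔY + cos φ·ΔZ = −(0.755499)(0.686732)(-204.0) − (0.755499)(0.726910)(-423.9) + (0.655150)(256.2) = 506.49 m.
1° of latitude spans 3600 × 30.80 = 110880 m, so Δφ = 506.49 / 110880 × 3600 = 16.444″.

Δφ = 16.4″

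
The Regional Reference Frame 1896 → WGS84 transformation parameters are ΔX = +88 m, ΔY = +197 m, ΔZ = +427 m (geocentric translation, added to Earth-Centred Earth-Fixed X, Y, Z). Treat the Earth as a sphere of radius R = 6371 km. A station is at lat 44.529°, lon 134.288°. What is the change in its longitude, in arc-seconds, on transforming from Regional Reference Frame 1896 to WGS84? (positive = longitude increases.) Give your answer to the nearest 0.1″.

sin φ = 0.701270, cos φ = 0.712896, sin λ = 0.715839, cos λ = -0.698265.
East component: ΔE = −sin λ·ΔX + cos λ·ΔY = −(0.715839)(88) + (-0.698265)(197) = -200.55 m.
1° of latitude spans πR/180 = 111195 m; at latitude φ, 1° of longitude spans that × cos φ = 79270.4 m, so Δλ = -200.55 / 79270.4 × 3600 = -9.108″.

Δλ = -9.1″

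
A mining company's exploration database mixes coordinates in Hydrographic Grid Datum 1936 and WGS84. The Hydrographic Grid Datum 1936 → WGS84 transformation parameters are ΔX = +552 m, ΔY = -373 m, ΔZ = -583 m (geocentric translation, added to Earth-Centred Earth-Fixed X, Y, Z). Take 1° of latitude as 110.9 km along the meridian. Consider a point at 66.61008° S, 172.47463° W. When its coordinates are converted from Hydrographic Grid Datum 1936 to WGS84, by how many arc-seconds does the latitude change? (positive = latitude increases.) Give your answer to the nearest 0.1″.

Δφ = -22.4″

sin φ = -0.917824, cos φ = 0.396986, sin λ = -0.130965, cos λ = -0.991387.
North component: ΔN = −sin φ cos λ·ΔX − sin φ sin λ·ΔY + cos φ·ΔZ = −(-0.917824)(-0.991387)(552) − (-0.917824)(-0.130965)(-373) + (0.396986)(-583) = -688.88 m.
1° of latitude spans 110900 m, so Δφ = -688.88 / 110900 × 3600 = -22.362″.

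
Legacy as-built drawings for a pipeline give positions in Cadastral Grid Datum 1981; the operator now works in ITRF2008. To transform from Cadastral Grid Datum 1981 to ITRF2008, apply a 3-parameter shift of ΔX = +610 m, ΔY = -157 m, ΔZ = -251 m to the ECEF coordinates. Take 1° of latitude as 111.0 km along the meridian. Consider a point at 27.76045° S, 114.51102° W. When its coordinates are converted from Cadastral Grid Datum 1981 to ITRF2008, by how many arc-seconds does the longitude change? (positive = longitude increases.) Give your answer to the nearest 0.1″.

Δλ = 22.7″

sin φ = -0.465776, cos φ = 0.884903, sin λ = -0.909881, cos λ = -0.414868.
East component: ΔE = −sin λ·ΔX + cos λ·ΔY = −(-0.909881)(610) + (-0.414868)(-157) = 620.16 m.
1° of latitude spans 111000 m; at latitude φ, 1° of longitude spans that × cos φ = 98224.2 m, so Δλ = 620.16 / 98224.2 × 3600 = 22.729″.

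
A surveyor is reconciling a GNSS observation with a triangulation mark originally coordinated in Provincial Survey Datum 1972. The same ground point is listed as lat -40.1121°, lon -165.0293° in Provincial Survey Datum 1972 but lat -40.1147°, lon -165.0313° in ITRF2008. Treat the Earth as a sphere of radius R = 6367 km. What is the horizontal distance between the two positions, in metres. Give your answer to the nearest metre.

335 m

Δφ = -40.1147° − -40.1121° = -0.0026°; Δλ = -165.0313° − -165.0293° = -0.0020°.
1° along a meridian = πR/180 = 111125 m.
ΔN = Δφ × 111125 = -288.9 m; ΔE = Δλ × 111125 × cos(-40.1121°) = -0.0020 × 111125 × 0.764785 = -170.0 m.
Distance = √(ΔE² + ΔN²) = √((-170.0)² + (-288.9)²) = 335.2 m.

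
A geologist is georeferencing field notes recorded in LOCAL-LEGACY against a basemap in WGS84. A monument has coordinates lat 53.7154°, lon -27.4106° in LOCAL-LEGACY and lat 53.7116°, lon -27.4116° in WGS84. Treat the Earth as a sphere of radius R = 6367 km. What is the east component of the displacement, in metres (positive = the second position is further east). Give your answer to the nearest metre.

ΔE = -66 m

Δφ = 53.7116° − 53.7154° = -0.0038°; Δλ = -27.4116° − -27.4106° = -0.0010°.
1° along a meridian = πR/180 = 111125 m.
ΔN = Δφ × 111125 = -422.3 m; ΔE = Δλ × 111125 × cos(53.7154°) = -0.0010 × 111125 × 0.591797 = -65.8 m.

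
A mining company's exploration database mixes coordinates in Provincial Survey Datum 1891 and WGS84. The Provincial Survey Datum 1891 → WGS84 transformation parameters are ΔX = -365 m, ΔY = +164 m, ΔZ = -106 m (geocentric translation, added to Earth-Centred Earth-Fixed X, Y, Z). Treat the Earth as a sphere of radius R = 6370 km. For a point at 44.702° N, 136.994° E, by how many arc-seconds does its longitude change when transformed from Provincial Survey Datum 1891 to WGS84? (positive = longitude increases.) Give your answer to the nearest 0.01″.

sin φ = 0.703420, cos φ = 0.710775, sin λ = 0.682075, cos λ = -0.731282.
East component: ΔE = −sin λ·ΔX + cos λ·ΔY = −(0.682075)(-365) + (-0.731282)(164) = 129.03 m.
1° of latitude spans πR/180 = 111177 m; at latitude φ, 1° of longitude spans that × cos φ = 79022.2 m, so Δλ = 129.03 / 79022.2 × 3600 = 5.878″.

Δλ = 5.88″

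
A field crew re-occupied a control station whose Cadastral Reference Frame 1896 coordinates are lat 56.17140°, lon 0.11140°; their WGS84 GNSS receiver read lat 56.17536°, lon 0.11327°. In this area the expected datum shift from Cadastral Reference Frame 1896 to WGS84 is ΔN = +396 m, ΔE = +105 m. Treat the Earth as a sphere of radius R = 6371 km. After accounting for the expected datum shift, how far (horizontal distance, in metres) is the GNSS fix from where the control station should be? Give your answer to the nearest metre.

46 m

Observed coordinate differences: Δφ = +0.00396°, Δλ = +0.00187°.
Converting to metres (1° lat = 111195 m, cos φ = 0.556710): observed ΔN = 440.3 m, observed ΔE = 115.8 m.
Subtracting the expected shift leaves a residual of 440.3 − (396) = 44.3 m north and 115.8 − (105) = 10.8 m east.
Residual distance = √(44.3² + 10.8²) = 45.6 m.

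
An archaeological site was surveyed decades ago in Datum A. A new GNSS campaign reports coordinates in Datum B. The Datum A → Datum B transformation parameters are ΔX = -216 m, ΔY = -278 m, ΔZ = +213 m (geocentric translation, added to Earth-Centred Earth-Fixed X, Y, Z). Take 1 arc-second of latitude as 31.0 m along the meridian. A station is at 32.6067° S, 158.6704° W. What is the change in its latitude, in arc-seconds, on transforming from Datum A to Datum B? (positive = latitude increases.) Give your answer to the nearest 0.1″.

sin φ = -0.538869, cos φ = 0.842389, sin λ = -0.363733, cos λ = -0.931503.
North component: ΔN = −sin φ cos λ·ΔX − sin φ sin λ·ΔY + cos φ·ΔZ = −(-0.538869)(-0.931503)(-216) − (-0.538869)(-0.363733)(-278) + (0.842389)(213) = 342.34 m.
1° of latitude spans 3600 × 31.00 = 111600 m, so Δφ = 342.34 / 111600 × 3600 = 11.043″.

Δφ = 11.0″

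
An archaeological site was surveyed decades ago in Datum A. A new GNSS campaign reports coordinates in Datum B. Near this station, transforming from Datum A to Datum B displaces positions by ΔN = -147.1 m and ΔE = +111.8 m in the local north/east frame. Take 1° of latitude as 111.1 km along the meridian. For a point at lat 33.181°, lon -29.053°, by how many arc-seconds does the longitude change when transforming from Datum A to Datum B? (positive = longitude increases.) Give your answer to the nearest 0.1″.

At latitude 33.181°, cos φ = 0.836946.
1° of longitude at this latitude = 111.1 × cos φ = 92.98 km, so Δλ = 111.8 / 92984.7 = 0.0012023° = 4.328″.

Δλ = 4.3″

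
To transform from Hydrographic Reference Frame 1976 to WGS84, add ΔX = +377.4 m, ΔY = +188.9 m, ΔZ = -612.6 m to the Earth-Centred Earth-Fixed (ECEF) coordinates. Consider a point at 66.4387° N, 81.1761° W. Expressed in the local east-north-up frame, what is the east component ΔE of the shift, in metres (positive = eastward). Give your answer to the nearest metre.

ΔE = 402 m

At φ = 66.4387°, λ = -81.1761°: sin φ = 0.916633, cos φ = 0.399730, sin λ = -0.988164, cos λ = 0.153398.
ΔE = −sin λ·ΔX + cos λ·ΔY = −(-0.988164)·(377.4) + (0.153398)·(188.9) = 401.91 m.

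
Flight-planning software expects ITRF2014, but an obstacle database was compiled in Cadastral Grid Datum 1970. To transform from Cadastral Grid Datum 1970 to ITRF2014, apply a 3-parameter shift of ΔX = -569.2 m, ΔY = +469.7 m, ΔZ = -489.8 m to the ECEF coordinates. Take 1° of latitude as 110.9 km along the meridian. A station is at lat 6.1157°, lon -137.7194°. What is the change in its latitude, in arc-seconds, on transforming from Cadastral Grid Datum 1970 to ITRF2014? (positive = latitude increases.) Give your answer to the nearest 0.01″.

sin φ = 0.106537, cos φ = 0.994309, sin λ = -0.672762, cos λ = -0.739859.
North component: ΔN = −sin φ cos λ·ΔX − sin φ sin λ·ΔY + cos φ·ΔZ = −(0.106537)(-0.739859)(-569.2) − (0.106537)(-0.672762)(469.7) + (0.994309)(-489.8) = -498.21 m.
1° of latitude spans 110900 m, so Δφ = -498.21 / 110900 × 3600 = -16.173″.

Δφ = -16.17″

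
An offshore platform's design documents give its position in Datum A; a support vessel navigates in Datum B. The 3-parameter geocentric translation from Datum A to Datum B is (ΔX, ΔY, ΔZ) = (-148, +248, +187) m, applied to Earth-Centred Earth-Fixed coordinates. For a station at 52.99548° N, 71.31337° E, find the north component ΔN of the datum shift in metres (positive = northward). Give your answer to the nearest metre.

ΔN = -37 m

At φ = 52.99548°, λ = 71.31337°: sin φ = 0.798588, cos φ = 0.601878, sin λ = 0.947285, cos λ = 0.320392.
ΔN = −sin φ cos λ·ΔX − sin φ sin λ·ΔY + cos φ·ΔZ = −(0.798588)(0.320392)(-148) − (0.798588)(0.947285)(248) + (0.601878)(187) = -37.19 m.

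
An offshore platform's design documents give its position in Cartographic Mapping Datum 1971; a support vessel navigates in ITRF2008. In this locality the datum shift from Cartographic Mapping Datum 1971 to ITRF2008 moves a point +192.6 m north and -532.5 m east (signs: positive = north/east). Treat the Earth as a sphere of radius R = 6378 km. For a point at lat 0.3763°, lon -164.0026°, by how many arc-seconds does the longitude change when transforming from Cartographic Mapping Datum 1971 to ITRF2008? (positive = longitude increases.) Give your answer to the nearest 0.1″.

Δλ = -17.2″

At latitude 0.3763°, cos φ = 0.999978.
One radian of longitude at latitude φ spans R cos φ, so Δλ = ΔE / (R cos φ) = -532.5 / (6378000 × 0.999978) = -8.3492e-05 rad = -17.221″.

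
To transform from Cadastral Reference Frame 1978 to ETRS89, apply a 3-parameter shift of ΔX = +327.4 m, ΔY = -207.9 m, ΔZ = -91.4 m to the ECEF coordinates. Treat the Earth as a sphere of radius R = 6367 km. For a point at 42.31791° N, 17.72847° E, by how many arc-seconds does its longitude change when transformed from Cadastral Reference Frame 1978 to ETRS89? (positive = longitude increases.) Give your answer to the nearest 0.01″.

Δλ = -13.04″

sin φ = 0.673244, cos φ = 0.739421, sin λ = 0.304506, cos λ = 0.952510.
East component: ΔE = −sin λ·ΔX + cos λ·ΔY = −(0.304506)(327.4) + (0.952510)(-207.9) = -297.72 m.
1° of latitude spans πR/180 = 111125 m; at latitude φ, 1° of longitude spans that × cos φ = 82168.2 m, so Δλ = -297.72 / 82168.2 × 3600 = -13.044″.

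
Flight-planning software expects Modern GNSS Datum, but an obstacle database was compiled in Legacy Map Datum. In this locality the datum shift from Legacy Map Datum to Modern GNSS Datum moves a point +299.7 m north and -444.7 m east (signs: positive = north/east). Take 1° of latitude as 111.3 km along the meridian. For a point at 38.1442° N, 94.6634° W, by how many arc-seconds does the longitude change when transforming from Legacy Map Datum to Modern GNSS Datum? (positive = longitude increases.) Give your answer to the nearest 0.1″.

Δλ = -18.3″

At latitude 38.1442°, cos φ = 0.786459.
1° of longitude at this latitude = 111.3 × cos φ = 87.53 km, so Δλ = -444.7 / 87532.9 = -0.0050804° = -18.289″.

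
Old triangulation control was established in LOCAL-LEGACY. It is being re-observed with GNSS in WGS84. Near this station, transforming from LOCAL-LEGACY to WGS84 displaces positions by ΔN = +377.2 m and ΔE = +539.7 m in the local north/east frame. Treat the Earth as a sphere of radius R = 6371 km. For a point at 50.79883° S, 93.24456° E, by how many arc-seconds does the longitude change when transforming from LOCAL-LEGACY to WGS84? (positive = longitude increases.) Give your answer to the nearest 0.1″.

Δλ = 27.6″

At latitude -50.79883°, cos φ = 0.632045.
One radian of longitude at latitude φ spans R cos φ, so Δλ = ΔE / (R cos φ) = 539.7 / (6371000 × 0.632045) = 1.3403e-04 rad = 27.645″.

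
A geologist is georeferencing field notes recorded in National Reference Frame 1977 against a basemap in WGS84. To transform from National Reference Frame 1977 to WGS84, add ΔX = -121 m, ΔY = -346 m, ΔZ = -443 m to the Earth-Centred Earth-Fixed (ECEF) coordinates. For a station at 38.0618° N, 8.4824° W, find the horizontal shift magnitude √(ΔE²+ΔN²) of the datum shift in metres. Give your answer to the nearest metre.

The local east axis at (φ, λ) is (−sin λ, cos λ, 0), so ΔE = −sin(-8.4824°)·(-121) + cos(-8.4824°)·(-346) = -360.06 m.
The local north axis is (−sin φ cos λ, −sin φ sin λ, cos φ), giving ΔN = 73.782 − 31.465 − 348.794 = -306.48 m.
Horizontal magnitude = √(ΔE² + ΔN²) = √((-360.06)² + (-306.48)²) = 472.84 m.

473 m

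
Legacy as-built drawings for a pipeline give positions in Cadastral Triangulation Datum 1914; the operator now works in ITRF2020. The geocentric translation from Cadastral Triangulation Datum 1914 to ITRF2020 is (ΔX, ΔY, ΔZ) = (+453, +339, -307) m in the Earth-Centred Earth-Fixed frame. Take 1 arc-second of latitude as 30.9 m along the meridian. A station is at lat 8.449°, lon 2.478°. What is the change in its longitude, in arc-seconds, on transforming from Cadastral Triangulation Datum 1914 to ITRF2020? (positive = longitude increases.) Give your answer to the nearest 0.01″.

sin φ = 0.146929, cos φ = 0.989147, sin λ = 0.043236, cos λ = 0.999065.
East component: ΔE = −sin λ·ΔX + cos λ·ΔY = −(0.043236)(453) + (0.999065)(339) = 319.10 m.
1° of latitude spans 3600 × 30.90 = 111240 m; at latitude φ, 1° of longitude spans that × cos φ = 110032.7 m, so Δλ = 319.10 / 110032.7 × 3600 = 10.440″.

Δλ = 10.44″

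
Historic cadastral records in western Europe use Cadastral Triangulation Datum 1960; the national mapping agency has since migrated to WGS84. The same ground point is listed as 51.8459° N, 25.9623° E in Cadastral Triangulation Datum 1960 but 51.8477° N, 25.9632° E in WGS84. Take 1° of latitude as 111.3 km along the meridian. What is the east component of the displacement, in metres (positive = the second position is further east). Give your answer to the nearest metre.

Δφ = 51.8477° − 51.8459° = +0.0018°; Δλ = 25.9632° − 25.9623° = +0.0009°.
ΔN = Δφ × 111300 = 200.3 m; ΔE = Δλ × 111300 × cos(51.8459°) = +0.0009 × 111300 × 0.617779 = 61.9 m.

ΔE = 62 m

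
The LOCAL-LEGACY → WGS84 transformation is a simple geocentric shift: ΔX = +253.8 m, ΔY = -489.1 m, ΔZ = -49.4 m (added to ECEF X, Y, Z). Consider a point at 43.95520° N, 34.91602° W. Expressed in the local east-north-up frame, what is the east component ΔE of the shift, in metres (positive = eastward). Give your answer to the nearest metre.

ΔE = -256 m

At φ = 43.95520°, λ = -34.91602°: sin φ = 0.694096, cos φ = 0.719883, sin λ = -0.572375, cos λ = 0.819992.
ΔE = −sin λ·ΔX + cos λ·ΔY = −(-0.572375)·(253.8) + (0.819992)·(-489.1) = -255.79 m.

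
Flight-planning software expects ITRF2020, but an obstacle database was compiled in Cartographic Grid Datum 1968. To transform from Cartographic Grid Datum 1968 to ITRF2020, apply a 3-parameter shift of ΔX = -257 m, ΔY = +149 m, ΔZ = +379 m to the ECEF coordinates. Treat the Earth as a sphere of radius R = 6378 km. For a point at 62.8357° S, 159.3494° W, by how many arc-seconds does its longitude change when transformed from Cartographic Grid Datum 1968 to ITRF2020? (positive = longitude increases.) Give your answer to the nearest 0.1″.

sin φ = -0.889701, cos φ = 0.456544, sin λ = -0.352668, cos λ = -0.935748.
East component: ΔE = −sin λ·ΔX + cos λ·ΔY = −(-0.352668)(-257) + (-0.935748)(149) = -230.06 m.
1° of latitude spans πR/180 = 111317 m; at latitude φ, 1° of longitude spans that × cos φ = 50821.1 m, so Δλ = -230.06 / 50821.1 × 3600 = -16.297″.

Δλ = -16.3″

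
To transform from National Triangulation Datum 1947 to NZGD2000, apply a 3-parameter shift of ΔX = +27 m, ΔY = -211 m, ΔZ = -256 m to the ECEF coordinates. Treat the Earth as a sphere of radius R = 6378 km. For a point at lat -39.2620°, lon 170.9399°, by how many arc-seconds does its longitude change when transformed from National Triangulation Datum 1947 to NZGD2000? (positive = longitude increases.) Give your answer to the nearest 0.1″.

sin φ = -0.632868, cos φ = 0.774260, sin λ = 0.157470, cos λ = -0.987524.
East component: ΔE = −sin λ·ΔX + cos λ·ΔY = −(0.157470)(27) + (-0.987524)(-211) = 204.12 m.
1° of latitude spans πR/180 = 111317 m; at latitude φ, 1° of longitude spans that × cos φ = 86188.4 m, so Δλ = 204.12 / 86188.4 × 3600 = 8.526″.

Δλ = 8.5″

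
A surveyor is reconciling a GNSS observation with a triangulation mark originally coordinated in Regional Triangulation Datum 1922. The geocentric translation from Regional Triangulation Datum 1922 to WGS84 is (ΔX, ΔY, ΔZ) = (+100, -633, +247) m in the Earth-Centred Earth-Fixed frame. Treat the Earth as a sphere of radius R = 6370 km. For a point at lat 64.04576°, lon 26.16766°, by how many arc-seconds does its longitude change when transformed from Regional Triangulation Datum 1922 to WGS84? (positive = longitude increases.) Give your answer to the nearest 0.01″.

sin φ = 0.899144, cos φ = 0.437653, sin λ = 0.440999, cos λ = 0.897507.
East component: ΔE = −sin λ·ΔX + cos λ·ΔY = −(0.440999)(100) + (0.897507)(-633) = -612.22 m.
1° of latitude spans πR/180 = 111177 m; at latitude φ, 1° of longitude spans that × cos φ = 48657.2 m, so Δλ = -612.22 / 48657.2 × 3600 = -45.297″.

Δλ = -45.30″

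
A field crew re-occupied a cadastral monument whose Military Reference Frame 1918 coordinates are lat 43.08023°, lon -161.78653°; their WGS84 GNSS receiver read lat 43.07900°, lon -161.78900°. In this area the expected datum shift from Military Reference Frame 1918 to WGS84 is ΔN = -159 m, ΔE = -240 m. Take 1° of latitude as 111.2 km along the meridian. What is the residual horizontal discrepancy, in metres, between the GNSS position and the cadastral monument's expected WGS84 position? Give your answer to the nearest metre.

Observed coordinate differences: Δφ = -0.00123°, Δλ = -0.00247°.
Converting to metres (1° lat = 111200 m, cos φ = 0.730398): observed ΔN = -136.8 m, observed ΔE = -200.6 m.
Subtracting the expected shift leaves a residual of -136.8 − (-159) = 22.2 m north and -200.6 − (-240) = 39.4 m east.
Residual distance = √(22.2² + 39.4²) = 45.2 m.

45 m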